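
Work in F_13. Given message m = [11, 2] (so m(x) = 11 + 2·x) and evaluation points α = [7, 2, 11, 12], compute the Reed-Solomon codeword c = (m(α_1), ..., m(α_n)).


c = [12, 2, 7, 9]

Message polynomial: m(x) = 11 + 2·x (mod 13).
For each evaluation point α_i, compute m(α_i) mod 13:
  α_1 = 7: Horner steps 2 → 12, so m(7) = 12.
  α_2 = 2: Horner steps 2 → 2, so m(2) = 2.
  α_3 = 11: Horner steps 2 → 7, so m(11) = 7.
  α_4 = 12: Horner steps 2 → 9, so m(12) = 9.
Codeword c = [12, 2, 7, 9] ∈ F_13^4.


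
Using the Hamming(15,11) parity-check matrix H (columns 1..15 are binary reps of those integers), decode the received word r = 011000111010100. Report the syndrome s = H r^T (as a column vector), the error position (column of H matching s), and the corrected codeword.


s = (0, 0, 0, 1)^T, error position = 1, corrected codeword c = 111000111010100

Compute s = H r^T mod 2 one row at a time:
  s_1 = 1 + 1 + 0 + 1 + 0 + 1 + 0 + 0 = 4 ≡ 0 (mod 2).
  s_2 = 0 + 0 + 0 + 1 + 0 + 1 + 0 + 0 = 2 ≡ 0 (mod 2).
  s_3 = 1 + 1 + 0 + 1 + 0 + 1 + 0 + 0 = 4 ≡ 0 (mod 2).
  s_4 = 0 + 1 + 0 + 1 + 1 + 1 + 1 + 0 = 5 ≡ 1 (mod 2).
s = (0, 0, 0, 1)^T — this equals column 1 of H (binary 0001), so error is at position 1.
Correct: flip bit 1 of r = 011000111010100 to get c = 111000111010100.


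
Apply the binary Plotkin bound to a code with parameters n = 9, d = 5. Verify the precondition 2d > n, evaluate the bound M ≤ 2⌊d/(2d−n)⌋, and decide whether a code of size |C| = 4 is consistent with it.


Plotkin bound M ≤ 10; given |C| = 4 ≤ bound (satisfied).

Check applicability: 2d = 10, n = 9.
2d − n = 1 > 0, so Plotkin applies.
Compute d/(2d−n) = 5/1 ≈ 5.0000.
⌊d/(2d−n)⌋ = 5.
Plotkin bound: M ≤ 2·5 = 10.
Given |C| = 4, check: satisfied.
This |C| is below the Plotkin bound.


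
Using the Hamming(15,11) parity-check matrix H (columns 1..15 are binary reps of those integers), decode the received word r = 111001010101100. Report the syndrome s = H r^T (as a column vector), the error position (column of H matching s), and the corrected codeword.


s = (0, 1, 0, 1)^T, error position = 5, corrected codeword c = 111011010101100

Compute s = H r^T mod 2 one row at a time:
  s_1 = 1 + 0 + 1 + 0 + 1 + 1 + 0 + 0 = 4 ≡ 0 (mod 2).
  s_2 = 0 + 0 + 1 + 0 + 1 + 1 + 0 + 0 = 3 ≡ 1 (mod 2).
  s_3 = 1 + 1 + 1 + 0 + 1 + 0 + 0 + 0 = 4 ≡ 0 (mod 2).
  s_4 = 1 + 1 + 0 + 0 + 0 + 0 + 1 + 0 = 3 ≡ 1 (mod 2).
s = (0, 1, 0, 1)^T — this equals column 5 of H (binary 0101), so error is at position 5.
Correct: flip bit 5 of r = 111001010101100 to get c = 111011010101100.


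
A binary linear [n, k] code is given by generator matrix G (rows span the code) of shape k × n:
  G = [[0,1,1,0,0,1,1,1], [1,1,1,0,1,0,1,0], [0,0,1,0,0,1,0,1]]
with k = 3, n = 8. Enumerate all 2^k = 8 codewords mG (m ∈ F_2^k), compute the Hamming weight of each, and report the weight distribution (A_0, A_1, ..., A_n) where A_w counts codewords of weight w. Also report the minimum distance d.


Weight distribution: A_0 = 1, A_2 = 1, A_3 = 2, A_4 = 1, A_5 = 2, A_6 = 1. Minimum distance d = 2.

Enumerate all 2^3 = 8 messages m ∈ F_2^3.
For each, compute codeword c = mG in F_2^8, then tally its weight.
  m = 000 → c = 00000000, weight = 0.
  m = 100 → c = 01100111, weight = 5.
  m = 010 → c = 11101010, weight = 5.
  m = 110 → c = 10001101, weight = 4.
  m = 001 → c = 00100101, weight = 3.
  m = 101 → c = 01000010, weight = 2.
  m = 011 → c = 11001111, weight = 6.
  m = 111 → c = 10101000, weight = 3.
Tally weights:
  weight 0: 1 codewords.
  weight 2: 1 codewords.
  weight 3: 2 codewords.
  weight 4: 1 codewords.
  weight 5: 2 codewords.
  weight 6: 1 codewords.
Minimum distance d = smallest w > 0 with A_w > 0 = 2.
Sanity: Σ A_w = 8 = 2^3 = 8 ✓.


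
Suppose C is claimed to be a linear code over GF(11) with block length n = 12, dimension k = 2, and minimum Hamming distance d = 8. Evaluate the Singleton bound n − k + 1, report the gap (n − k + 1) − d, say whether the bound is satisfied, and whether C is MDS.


Singleton RHS = n − k + 1 = 11, slack = 3, bound satisfied, not MDS.

Singleton bound: d ≤ n − k + 1.
Here n = 12, k = 2, so n − k + 1 = 11.
Given d = 8, check d ≤ 11: YES.
Slack = (n − k + 1) − d = 3.
The code is NOT MDS (slack = 3 > 0).
Description: the claimed parameters are [12, 2, 8]_11; such a code would be non-MDS.


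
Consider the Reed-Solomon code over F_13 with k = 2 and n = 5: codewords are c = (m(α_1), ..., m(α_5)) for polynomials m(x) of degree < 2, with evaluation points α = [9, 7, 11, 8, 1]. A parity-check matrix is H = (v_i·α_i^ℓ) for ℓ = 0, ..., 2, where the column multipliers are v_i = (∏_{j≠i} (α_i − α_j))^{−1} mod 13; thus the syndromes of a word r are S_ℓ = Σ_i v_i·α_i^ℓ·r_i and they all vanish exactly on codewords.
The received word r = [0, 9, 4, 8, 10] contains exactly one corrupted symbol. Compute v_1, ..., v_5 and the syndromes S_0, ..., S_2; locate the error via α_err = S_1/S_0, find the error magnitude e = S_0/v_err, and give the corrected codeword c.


S = (11, 10, 2), error at position 4, error magnitude e = 10, c = [0, 9, 4, 11, 10].

Step 1: column multipliers v_i = (∏_{j≠i}(α_i − α_j))^{−1} mod 13.
  i = 1 (α = 9): (9−7)(9−11)(9−8)(9−1) = 2·(−2)·1·8 = −32 ≡ 7, so v_1 = 7^{−1} = 2 (mod 13).
  i = 2 (α = 7): (7−9)(7−11)(7−8)(7−1) = (−2)·(−4)·(−1)·6 = −48 ≡ 4, so v_2 = 4^{−1} = 10 (mod 13).
  i = 3 (α = 11): (11−9)(11−7)(11−8)(11−1) = 2·4·3·10 = 240 ≡ 6, so v_3 = 6^{−1} = 11 (mod 13).
  i = 4 (α = 8): (8−9)(8−7)(8−11)(8−1) = (−1)·1·(−3)·7 = 21 ≡ 8, so v_4 = 8^{−1} = 5 (mod 13).
  i = 5 (α = 1): (1−9)(1−7)(1−11)(1−8) = (−8)·(−6)·(−10)·(−7) = 3360 ≡ 6, so v_5 = 6^{−1} = 11 (mod 13).
  v = [2, 10, 11, 5, 11].
Step 2: syndromes of r = [0, 9, 4, 8, 10] (all sums mod 13).
  S_0 = Σ v_i r_i = 2·0 + 10·9 + 11·4 + 5·8 + 11·10 = 284 ≡ 11.
  S_1 = Σ v_i α_i r_i = 2·9·0 + 10·7·9 + 11·11·4 + 5·8·8 + 11·1·10 = 1544 ≡ 10.
  α_i^2 mod 13 = [3, 10, 4, 12, 1].
  S_2 = Σ v_i α_i^2 r_i = 2·3·0 + 10·10·9 + 11·4·4 + 5·12·8 + 11·1·10 = 1666 ≡ 2.
  S = (11, 10, 2) ≠ 0, so r is not a codeword (an error is present).
Step 3: locate the error. For a single error e at position i, S_ℓ = v_i·e·α_i^ℓ, so α_err = S_1/S_0.
  S_0^{−1} = 11^{−1} = 6 (mod 13), so α_err = 10·6 = 60 ≡ 8 = α_4. Error position i = 4.
  Consistency check: S_2/S_1 = 2·4 = 8 ≡ 8 = α_err ✓ (single-error assumption holds).
Step 4: error magnitude e = S_0/v_4 = S_0·∏_{j≠4}(α_4 − α_j) = 11·8 = 88 ≡ 10 (mod 13).
Step 5: correct position 4: c_4 = r_4 − e = 8 − 10 ≡ 11 (mod 13). Hence c = [0, 9, 4, 11, 10].
  Check: interpolating c through the α_i gives m(x) = 8 + 2·x (degree < 2) with m(α_i) = c_i for every i, so c is indeed a codeword.


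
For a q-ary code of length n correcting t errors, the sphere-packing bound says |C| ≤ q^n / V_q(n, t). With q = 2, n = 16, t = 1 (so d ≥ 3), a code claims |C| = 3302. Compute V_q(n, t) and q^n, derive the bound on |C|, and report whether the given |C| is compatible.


V_q(n, t) = 17, q^n = 65536, Hamming bound = 3855, |C| = 3302 ≤ bound (satisfied).

Step 1: Compute V_q(n, t) = Σ_{j=0}^1 C(n, j) (q−1)^j.
  j = 0: C(16,0)·(1)^0 = 1·1 = 1.
  j = 1: C(16,1)·(1)^1 = 16·1 = 16.
  V_q(n, t) = 1 + 16 = 17.
Step 2: q^n = 2^16 = 65536.
Step 3: Hamming bound ⌊q^n / V_q(n,t)⌋ = ⌊65536/17⌋ = 3855.
Step 4: Compare |C| = 3302 to 3855: satisfied.
The claimed |C| lies below the Hamming bound.


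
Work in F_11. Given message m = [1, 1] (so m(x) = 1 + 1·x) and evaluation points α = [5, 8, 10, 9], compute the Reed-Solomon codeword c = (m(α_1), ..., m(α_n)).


c = [6, 9, 0, 10]

Message polynomial: m(x) = 1 + 1·x (mod 11).
For each evaluation point α_i, compute m(α_i) mod 11:
  α_1 = 5: Horner steps 1 → 6, so m(5) = 6.
  α_2 = 8: Horner steps 1 → 9, so m(8) = 9.
  α_3 = 10: Horner steps 1 → 0, so m(10) = 0.
  α_4 = 9: Horner steps 1 → 10, so m(9) = 10.
Codeword c = [6, 9, 0, 10] ∈ F_11^4.


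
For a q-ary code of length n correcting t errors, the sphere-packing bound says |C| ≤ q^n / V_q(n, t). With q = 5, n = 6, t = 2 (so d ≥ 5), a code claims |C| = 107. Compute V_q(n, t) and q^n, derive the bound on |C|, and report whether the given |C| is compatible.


V_q(n, t) = 265, q^n = 15625, Hamming bound = 58, |C| = 107 > bound (violated).

Step 1: Compute V_q(n, t) = Σ_{j=0}^2 C(n, j) (q−1)^j.
  j = 0: C(6,0)·(4)^0 = 1·1 = 1.
  j = 1: C(6,1)·(4)^1 = 6·4 = 24.
  j = 2: C(6,2)·(4)^2 = 15·16 = 240.
  V_q(n, t) = 1 + 24 + 240 = 265.
Step 2: q^n = 5^6 = 15625.
Step 3: Hamming bound ⌊q^n / V_q(n,t)⌋ = ⌊15625/265⌋ = 58.
Step 4: Compare |C| = 107 to 58: violated.
The claimed |C| lies above the Hamming bound, so no 5-ary code of length 6 with d ≥ 5 can have 107 codewords.


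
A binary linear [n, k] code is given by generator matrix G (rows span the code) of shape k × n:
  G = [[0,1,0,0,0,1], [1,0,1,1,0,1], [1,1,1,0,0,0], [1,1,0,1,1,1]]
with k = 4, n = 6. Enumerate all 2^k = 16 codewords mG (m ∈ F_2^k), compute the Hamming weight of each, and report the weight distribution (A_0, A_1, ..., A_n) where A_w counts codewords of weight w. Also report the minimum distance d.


Weight distribution: A_0 = 1, A_1 = 1, A_2 = 2, A_3 = 6, A_4 = 5, A_5 = 1. Minimum distance d = 1.

Enumerate all 2^4 = 16 messages m ∈ F_2^4.
For each, compute codeword c = mG in F_2^6, then tally its weight.
  m = 0000 → c = 000000, weight = 0.
  m = 1000 → c = 010001, weight = 2.
  m = 0100 → c = 101101, weight = 4.
  m = 1100 → c = 111100, weight = 4.
  m = 0010 → c = 111000, weight = 3.
  m = 1010 → c = 101001, weight = 3.
  m = 0110 → c = 010101, weight = 3.
  m = 1110 → c = 000100, weight = 1.
  m = 0001 → c = 110111, weight = 5.
  m = 1001 → c = 100110, weight = 3.
  m = 0101 → c = 011010, weight = 3.
  m = 1101 → c = 001011, weight = 3.
  m = 0011 → c = 001111, weight = 4.
  m = 1011 → c = 011110, weight = 4.
  m = 0111 → c = 100010, weight = 2.
  m = 1111 → c = 110011, weight = 4.
Tally weights:
  weight 0: 1 codewords.
  weight 1: 1 codewords.
  weight 2: 2 codewords.
  weight 3: 6 codewords.
  weight 4: 5 codewords.
  weight 5: 1 codewords.
Minimum distance d = smallest w > 0 with A_w > 0 = 1.
Sanity: Σ A_w = 16 = 2^4 = 16 ✓.


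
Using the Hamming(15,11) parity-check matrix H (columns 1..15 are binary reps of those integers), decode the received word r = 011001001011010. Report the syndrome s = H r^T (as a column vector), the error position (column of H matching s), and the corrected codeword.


s = (0, 1, 1, 1)^T, error position = 7, corrected codeword c = 011001101011010

Compute s = H r^T mod 2 one row at a time:
  s_1 = 0 + 1 + 0 + 1 + 1 + 0 + 1 + 0 = 4 ≡ 0 (mod 2).
  s_2 = 0 + 0 + 1 + 0 + 1 + 0 + 1 + 0 = 3 ≡ 1 (mod 2).
  s_3 = 1 + 1 + 1 + 0 + 0 + 1 + 1 + 0 = 5 ≡ 1 (mod 2).
  s_4 = 0 + 1 + 0 + 0 + 1 + 1 + 0 + 0 = 3 ≡ 1 (mod 2).
s = (0, 1, 1, 1)^T — this equals column 7 of H (binary 0111), so error is at position 7.
Correct: flip bit 7 of r = 011001001011010 to get c = 011001101011010.


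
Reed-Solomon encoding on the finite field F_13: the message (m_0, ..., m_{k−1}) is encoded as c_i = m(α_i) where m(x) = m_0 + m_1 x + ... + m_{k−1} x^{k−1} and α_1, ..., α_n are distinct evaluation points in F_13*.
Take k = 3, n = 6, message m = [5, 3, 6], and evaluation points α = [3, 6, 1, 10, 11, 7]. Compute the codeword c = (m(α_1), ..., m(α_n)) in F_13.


c = [3, 5, 1, 11, 10, 8]

Message polynomial: m(x) = 5 + 3·x + 6·x^2 (mod 13).
For each evaluation point α_i, compute m(α_i) mod 13:
  α_1 = 3: Horner steps 6 → 8 → 3, so m(3) = 3.
  α_2 = 6: Horner steps 6 → 0 → 5, so m(6) = 5.
  α_3 = 1: Horner steps 6 → 9 → 1, so m(1) = 1.
  α_4 = 10: Horner steps 6 → 11 → 11, so m(10) = 11.
  α_5 = 11: Horner steps 6 → 4 → 10, so m(11) = 10.
  α_6 = 7: Horner steps 6 → 6 → 8, so m(7) = 8.
Codeword c = [3, 5, 1, 11, 10, 8] ∈ F_13^6.


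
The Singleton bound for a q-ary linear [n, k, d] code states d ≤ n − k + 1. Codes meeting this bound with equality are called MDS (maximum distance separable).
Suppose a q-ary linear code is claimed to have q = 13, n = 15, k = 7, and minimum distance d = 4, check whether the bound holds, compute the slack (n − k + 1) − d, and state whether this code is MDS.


Singleton RHS = n − k + 1 = 9, slack = 5, bound satisfied, not MDS.

Singleton bound: d ≤ n − k + 1.
Here n = 15, k = 7, so n − k + 1 = 9.
Given d = 4, check d ≤ 9: YES.
Slack = (n − k + 1) − d = 5.
The code is NOT MDS (slack = 5 > 0).
Description: the claimed parameters are [15, 7, 4]_13; such a code would be non-MDS.


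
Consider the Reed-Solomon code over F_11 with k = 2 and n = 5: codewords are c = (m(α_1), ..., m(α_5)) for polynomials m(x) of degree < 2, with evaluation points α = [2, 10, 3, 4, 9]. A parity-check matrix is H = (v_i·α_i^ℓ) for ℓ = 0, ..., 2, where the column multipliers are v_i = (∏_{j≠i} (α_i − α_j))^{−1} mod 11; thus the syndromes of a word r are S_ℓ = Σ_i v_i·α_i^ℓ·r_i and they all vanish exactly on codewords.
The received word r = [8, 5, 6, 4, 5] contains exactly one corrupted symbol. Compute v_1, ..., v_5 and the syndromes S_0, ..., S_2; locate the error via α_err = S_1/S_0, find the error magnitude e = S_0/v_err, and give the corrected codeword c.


S = (4, 7, 4), error at position 2, error magnitude e = 2, c = [8, 3, 6, 4, 5].

Step 1: column multipliers v_i = (∏_{j≠i}(α_i − α_j))^{−1} mod 11.
  i = 1 (α = 2): (2−10)(2−3)(2−4)(2−9) = (−8)·(−1)·(−2)·(−7) = 112 ≡ 2, so v_1 = 2^{−1} = 6 (mod 11).
  i = 2 (α = 10): (10−2)(10−3)(10−4)(10−9) = 8·7·6·1 = 336 ≡ 6, so v_2 = 6^{−1} = 2 (mod 11).
  i = 3 (α = 3): (3−2)(3−10)(3−4)(3−9) = 1·(−7)·(−1)·(−6) = −42 ≡ 2, so v_3 = 2^{−1} = 6 (mod 11).
  i = 4 (α = 4): (4−2)(4−10)(4−3)(4−9) = 2·(−6)·1·(−5) = 60 ≡ 5, so v_4 = 5^{−1} = 9 (mod 11).
  i = 5 (α = 9): (9−2)(9−10)(9−3)(9−4) = 7·(−1)·6·5 = −210 ≡ 10, so v_5 = 10^{−1} = 10 (mod 11).
  v = [6, 2, 6, 9, 10].
Step 2: syndromes of r = [8, 5, 6, 4, 5] (all sums mod 11).
  S_0 = Σ v_i r_i = 6·8 + 2·5 + 6·6 + 9·4 + 10·5 = 180 ≡ 4.
  S_1 = Σ v_i α_i r_i = 6·2·8 + 2·10·5 + 6·3·6 + 9·4·4 + 10·9·5 = 898 ≡ 7.
  α_i^2 mod 11 = [4, 1, 9, 5, 4].
  S_2 = Σ v_i α_i^2 r_i = 6·4·8 + 2·1·5 + 6·9·6 + 9·5·4 + 10·4·5 = 906 ≡ 4.
  S = (4, 7, 4) ≠ 0, so r is not a codeword (an error is present).
Step 3: locate the error. For a single error e at position i, S_ℓ = v_i·e·α_i^ℓ, so α_err = S_1/S_0.
  S_0^{−1} = 4^{−1} = 3 (mod 11), so α_err = 7·3 = 21 ≡ 10 = α_2. Error position i = 2.
  Consistency check: S_2/S_1 = 4·8 = 32 ≡ 10 = α_err ✓ (single-error assumption holds).
Step 4: error magnitude e = S_0/v_2 = S_0·∏_{j≠2}(α_2 − α_j) = 4·6 = 24 ≡ 2 (mod 11).
Step 5: correct position 2: c_2 = r_2 − e = 5 − 2 ≡ 3 (mod 11). Hence c = [8, 3, 6, 4, 5].
  Check: interpolating c through the α_i gives m(x) = 1 + 9·x (degree < 2) with m(α_i) = c_i for every i, so c is indeed a codeword.


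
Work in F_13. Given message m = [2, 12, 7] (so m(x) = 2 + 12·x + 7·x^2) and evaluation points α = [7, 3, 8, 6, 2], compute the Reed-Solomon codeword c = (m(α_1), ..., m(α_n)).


c = [0, 10, 0, 1, 2]

Message polynomial: m(x) = 2 + 12·x + 7·x^2 (mod 13).
For each evaluation point α_i, compute m(α_i) mod 13:
  α_1 = 7: Horner steps 7 → 9 → 0, so m(7) = 0.
  α_2 = 3: Horner steps 7 → 7 → 10, so m(3) = 10.
  α_3 = 8: Horner steps 7 → 3 → 0, so m(8) = 0.
  α_4 = 6: Horner steps 7 → 2 → 1, so m(6) = 1.
  α_5 = 2: Horner steps 7 → 0 → 2, so m(2) = 2.
Codeword c = [0, 10, 0, 1, 2] ∈ F_13^5.


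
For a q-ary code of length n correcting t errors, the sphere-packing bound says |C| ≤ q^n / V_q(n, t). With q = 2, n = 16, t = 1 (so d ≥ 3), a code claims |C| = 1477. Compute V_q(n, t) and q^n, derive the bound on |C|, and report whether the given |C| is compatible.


V_q(n, t) = 17, q^n = 65536, Hamming bound = 3855, |C| = 1477 ≤ bound (satisfied).

Step 1: Compute V_q(n, t) = Σ_{j=0}^1 C(n, j) (q−1)^j.
  j = 0: C(16,0)·(1)^0 = 1·1 = 1.
  j = 1: C(16,1)·(1)^1 = 16·1 = 16.
  V_q(n, t) = 1 + 16 = 17.
Step 2: q^n = 2^16 = 65536.
Step 3: Hamming bound ⌊q^n / V_q(n,t)⌋ = ⌊65536/17⌋ = 3855.
Step 4: Compare |C| = 1477 to 3855: satisfied.
The claimed |C| lies below the Hamming bound.


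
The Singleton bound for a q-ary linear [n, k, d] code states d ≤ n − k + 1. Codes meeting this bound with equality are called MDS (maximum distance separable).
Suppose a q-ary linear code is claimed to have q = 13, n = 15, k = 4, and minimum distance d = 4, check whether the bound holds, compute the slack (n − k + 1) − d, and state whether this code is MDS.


Singleton RHS = n − k + 1 = 12, slack = 8, bound satisfied, not MDS.

Singleton bound: d ≤ n − k + 1.
Here n = 15, k = 4, so n − k + 1 = 12.
Given d = 4, check d ≤ 12: YES.
Slack = (n − k + 1) − d = 8.
The code is NOT MDS (slack = 8 > 0).
Description: the claimed parameters are [15, 4, 4]_13; such a code would be non-MDS.


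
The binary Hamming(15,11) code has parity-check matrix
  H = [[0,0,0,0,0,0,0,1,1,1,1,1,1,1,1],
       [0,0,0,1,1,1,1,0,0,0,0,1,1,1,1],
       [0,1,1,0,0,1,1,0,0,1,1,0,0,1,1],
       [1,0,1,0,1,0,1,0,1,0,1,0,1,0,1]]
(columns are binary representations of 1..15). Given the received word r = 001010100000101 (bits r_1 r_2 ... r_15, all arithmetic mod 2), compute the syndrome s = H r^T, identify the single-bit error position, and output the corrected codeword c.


s = (0, 0, 1, 1)^T, error position = 3, corrected codeword c = 000010100000101

Compute s = H r^T mod 2 one row at a time:
  s_1 = 0 + 0 + 0 + 0 + 0 + 1 + 0 + 1 = 2 ≡ 0 (mod 2).
  s_2 = 0 + 1 + 0 + 1 + 0 + 1 + 0 + 1 = 4 ≡ 0 (mod 2).
  s_3 = 0 + 1 + 0 + 1 + 0 + 0 + 0 + 1 = 3 ≡ 1 (mod 2).
  s_4 = 0 + 1 + 1 + 1 + 0 + 0 + 1 + 1 = 5 ≡ 1 (mod 2).
s = (0, 0, 1, 1)^T — this equals column 3 of H (binary 0011), so error is at position 3.
Correct: flip bit 3 of r = 001010100000101 to get c = 000010100000101.


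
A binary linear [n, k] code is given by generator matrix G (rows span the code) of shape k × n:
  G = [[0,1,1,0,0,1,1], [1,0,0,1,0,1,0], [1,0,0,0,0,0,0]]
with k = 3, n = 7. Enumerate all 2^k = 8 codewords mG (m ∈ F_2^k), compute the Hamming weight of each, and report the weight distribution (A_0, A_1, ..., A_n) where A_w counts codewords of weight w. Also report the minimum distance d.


Weight distribution: A_0 = 1, A_1 = 1, A_2 = 1, A_3 = 1, A_4 = 2, A_5 = 2. Minimum distance d = 1.

Enumerate all 2^3 = 8 messages m ∈ F_2^3.
For each, compute codeword c = mG in F_2^7, then tally its weight.
  m = 000 → c = 0000000, weight = 0.
  m = 100 → c = 0110011, weight = 4.
  m = 010 → c = 1001010, weight = 3.
  m = 110 → c = 1111001, weight = 5.
  m = 001 → c = 1000000, weight = 1.
  m = 101 → c = 1110011, weight = 5.
  m = 011 → c = 0001010, weight = 2.
  m = 111 → c = 0111001, weight = 4.
Tally weights:
  weight 0: 1 codewords.
  weight 1: 1 codewords.
  weight 2: 1 codewords.
  weight 3: 1 codewords.
  weight 4: 2 codewords.
  weight 5: 2 codewords.
Minimum distance d = smallest w > 0 with A_w > 0 = 1.
Sanity: Σ A_w = 8 = 2^3 = 8 ✓.


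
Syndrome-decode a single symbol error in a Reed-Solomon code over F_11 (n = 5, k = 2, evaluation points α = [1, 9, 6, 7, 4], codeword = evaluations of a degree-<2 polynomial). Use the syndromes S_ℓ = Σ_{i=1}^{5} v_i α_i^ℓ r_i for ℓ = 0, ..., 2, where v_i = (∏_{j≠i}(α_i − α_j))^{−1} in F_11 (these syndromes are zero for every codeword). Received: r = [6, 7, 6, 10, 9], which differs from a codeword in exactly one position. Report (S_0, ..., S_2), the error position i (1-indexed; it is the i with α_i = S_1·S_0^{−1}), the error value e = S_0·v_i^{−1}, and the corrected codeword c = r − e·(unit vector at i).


S = (4, 4, 4), error at position 1, error magnitude e = 9, c = [8, 7, 6, 10, 9].

Step 1: column multipliers v_i = (∏_{j≠i}(α_i − α_j))^{−1} mod 11.
  i = 1 (α = 1): (1−9)(1−6)(1−7)(1−4) = (−8)·(−5)·(−6)·(−3) = 720 ≡ 5, so v_1 = 5^{−1} = 9 (mod 11).
  i = 2 (α = 9): (9−1)(9−6)(9−7)(9−4) = 8·3·2·5 = 240 ≡ 9, so v_2 = 9^{−1} = 5 (mod 11).
  i = 3 (α = 6): (6−1)(6−9)(6−7)(6−4) = 5·(−3)·(−1)·2 = 30 ≡ 8, so v_3 = 8^{−1} = 7 (mod 11).
  i = 4 (α = 7): (7−1)(7−9)(7−6)(7−4) = 6·(−2)·1·3 = −36 ≡ 8, so v_4 = 8^{−1} = 7 (mod 11).
  i = 5 (α = 4): (4−1)(4−9)(4−6)(4−7) = 3·(−5)·(−2)·(−3) = −90 ≡ 9, so v_5 = 9^{−1} = 5 (mod 11).
  v = [9, 5, 7, 7, 5].
Step 2: syndromes of r = [6, 7, 6, 10, 9] (all sums mod 11).
  S_0 = Σ v_i r_i = 9·6 + 5·7 + 7·6 + 7·10 + 5·9 = 246 ≡ 4.
  S_1 = Σ v_i α_i r_i = 9·1·6 + 5·9·7 + 7·6·6 + 7·7·10 + 5·4·9 = 1291 ≡ 4.
  α_i^2 mod 11 = [1, 4, 3, 5, 5].
  S_2 = Σ v_i α_i^2 r_i = 9·1·6 + 5·4·7 + 7·3·6 + 7·5·10 + 5·5·9 = 895 ≡ 4.
  S = (4, 4, 4) ≠ 0, so r is not a codeword (an error is present).
Step 3: locate the error. For a single error e at position i, S_ℓ = v_i·e·α_i^ℓ, so α_err = S_1/S_0.
  S_0^{−1} = 4^{−1} = 3 (mod 11), so α_err = 4·3 = 12 ≡ 1 = α_1. Error position i = 1.
  Consistency check: S_2/S_1 = 4·3 = 12 ≡ 1 = α_err ✓ (single-error assumption holds).
Step 4: error magnitude e = S_0/v_1 = S_0·∏_{j≠1}(α_1 − α_j) = 4·5 = 20 ≡ 9 (mod 11).
Step 5: correct position 1: c_1 = r_1 − e = 6 − 9 ≡ 8 (mod 11). Hence c = [8, 7, 6, 10, 9].
  Check: interpolating c through the α_i gives m(x) = 4 + 4·x (degree < 2) with m(α_i) = c_i for every i, so c is indeed a codeword.


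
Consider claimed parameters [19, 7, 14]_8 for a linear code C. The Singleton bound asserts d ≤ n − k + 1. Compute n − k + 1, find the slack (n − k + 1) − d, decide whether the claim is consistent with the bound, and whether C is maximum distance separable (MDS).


Singleton RHS = n − k + 1 = 13, slack = -1, bound violated (no such code; not MDS).

Singleton bound: d ≤ n − k + 1.
Here n = 19, k = 7, so n − k + 1 = 13.
Given d = 14, check d ≤ 13: NO.
Slack = (n − k + 1) − d = -1.
The slack is negative: d = 14 exceeds n − k + 1 = 13 by 1, so the Singleton bound is violated and no linear [19, 7, 14]_8 code can exist. In particular it is not MDS (MDS requires d = n − k + 1 exactly).
Description: the claimed parameters are [19, 7, 14]_8; such a code would be impossible (violates the Singleton bound).


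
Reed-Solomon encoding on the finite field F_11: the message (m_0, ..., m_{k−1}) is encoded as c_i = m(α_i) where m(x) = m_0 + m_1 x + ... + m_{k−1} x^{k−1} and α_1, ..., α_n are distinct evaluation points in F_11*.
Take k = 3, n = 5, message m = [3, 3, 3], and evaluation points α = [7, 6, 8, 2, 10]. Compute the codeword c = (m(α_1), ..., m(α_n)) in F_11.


c = [6, 8, 10, 10, 3]

Message polynomial: m(x) = 3 + 3·x + 3·x^2 (mod 11).
For each evaluation point α_i, compute m(α_i) mod 11:
  α_1 = 7: Horner steps 3 → 2 → 6, so m(7) = 6.
  α_2 = 6: Horner steps 3 → 10 → 8, so m(6) = 8.
  α_3 = 8: Horner steps 3 → 5 → 10, so m(8) = 10.
  α_4 = 2: Horner steps 3 → 9 → 10, so m(2) = 10.
  α_5 = 10: Horner steps 3 → 0 → 3, so m(10) = 3.
Codeword c = [6, 8, 10, 10, 3] ∈ F_11^5.


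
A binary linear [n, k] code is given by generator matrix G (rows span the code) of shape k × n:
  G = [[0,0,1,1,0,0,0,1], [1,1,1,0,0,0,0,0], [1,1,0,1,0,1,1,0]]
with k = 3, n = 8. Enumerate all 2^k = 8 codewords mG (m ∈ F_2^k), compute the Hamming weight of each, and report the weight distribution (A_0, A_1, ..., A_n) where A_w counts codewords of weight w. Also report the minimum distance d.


Weight distribution: A_0 = 1, A_3 = 3, A_4 = 2, A_5 = 1, A_6 = 1. Minimum distance d = 3.

Enumerate all 2^3 = 8 messages m ∈ F_2^3.
For each, compute codeword c = mG in F_2^8, then tally its weight.
  m = 000 → c = 00000000, weight = 0.
  m = 100 → c = 00110001, weight = 3.
  m = 010 → c = 11100000, weight = 3.
  m = 110 → c = 11010001, weight = 4.
  m = 001 → c = 11010110, weight = 5.
  m = 101 → c = 11100111, weight = 6.
  m = 011 → c = 00110110, weight = 4.
  m = 111 → c = 00000111, weight = 3.
Tally weights:
  weight 0: 1 codewords.
  weight 3: 3 codewords.
  weight 4: 2 codewords.
  weight 5: 1 codewords.
  weight 6: 1 codewords.
Minimum distance d = smallest w > 0 with A_w > 0 = 3.
Sanity: Σ A_w = 8 = 2^3 = 8 ✓.


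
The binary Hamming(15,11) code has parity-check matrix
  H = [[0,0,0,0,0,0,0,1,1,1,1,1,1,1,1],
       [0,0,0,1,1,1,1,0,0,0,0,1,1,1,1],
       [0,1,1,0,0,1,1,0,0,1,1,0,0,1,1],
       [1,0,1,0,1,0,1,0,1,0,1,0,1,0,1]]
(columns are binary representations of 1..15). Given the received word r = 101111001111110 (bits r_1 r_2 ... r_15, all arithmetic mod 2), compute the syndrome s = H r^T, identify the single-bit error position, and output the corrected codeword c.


s = (0, 0, 1, 0)^T, error position = 2, corrected codeword c = 111111001111110

Compute s = H r^T mod 2 one row at a time:
  s_1 = 0 + 1 + 1 + 1 + 1 + 1 + 1 + 0 = 6 ≡ 0 (mod 2).
  s_2 = 1 + 1 + 1 + 0 + 1 + 1 + 1 + 0 = 6 ≡ 0 (mod 2).
  s_3 = 0 + 1 + 1 + 0 + 1 + 1 + 1 + 0 = 5 ≡ 1 (mod 2).
  s_4 = 1 + 1 + 1 + 0 + 1 + 1 + 1 + 0 = 6 ≡ 0 (mod 2).
s = (0, 0, 1, 0)^T — this equals column 2 of H (binary 0010), so error is at position 2.
Correct: flip bit 2 of r = 101111001111110 to get c = 111111001111110.


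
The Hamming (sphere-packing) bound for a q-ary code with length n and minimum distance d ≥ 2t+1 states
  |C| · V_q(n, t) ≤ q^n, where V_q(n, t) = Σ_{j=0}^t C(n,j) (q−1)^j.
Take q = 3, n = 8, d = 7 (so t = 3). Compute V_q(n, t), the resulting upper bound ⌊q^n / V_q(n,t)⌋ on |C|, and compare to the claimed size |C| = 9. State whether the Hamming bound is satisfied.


V_q(n, t) = 577, q^n = 6561, Hamming bound = 11, |C| = 9 ≤ bound (satisfied).

Step 1: Compute V_q(n, t) = Σ_{j=0}^3 C(n, j) (q−1)^j.
  j = 0: C(8,0)·(2)^0 = 1·1 = 1.
  j = 1: C(8,1)·(2)^1 = 8·2 = 16.
  j = 2: C(8,2)·(2)^2 = 28·4 = 112.
  j = 3: C(8,3)·(2)^3 = 56·8 = 448.
  V_q(n, t) = 1 + 16 + 112 + 448 = 577.
Step 2: q^n = 3^8 = 6561.
Step 3: Hamming bound ⌊q^n / V_q(n,t)⌋ = ⌊6561/577⌋ = 11.
Step 4: Compare |C| = 9 to 11: satisfied.
The claimed |C| lies below the Hamming bound.


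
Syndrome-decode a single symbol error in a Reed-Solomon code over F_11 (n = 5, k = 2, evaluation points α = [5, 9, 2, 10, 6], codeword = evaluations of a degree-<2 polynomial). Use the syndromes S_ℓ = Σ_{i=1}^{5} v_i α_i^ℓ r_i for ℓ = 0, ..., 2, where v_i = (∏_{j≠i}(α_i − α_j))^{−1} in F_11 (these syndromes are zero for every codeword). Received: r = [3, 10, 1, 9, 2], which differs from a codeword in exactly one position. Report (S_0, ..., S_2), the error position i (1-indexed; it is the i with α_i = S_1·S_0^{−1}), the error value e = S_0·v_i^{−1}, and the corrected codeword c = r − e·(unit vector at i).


S = (6, 1, 2), error at position 3, error magnitude e = 6, c = [3, 10, 6, 9, 2].

Step 1: column multipliers v_i = (∏_{j≠i}(α_i − α_j))^{−1} mod 11.
  i = 1 (α = 5): (5−9)(5−2)(5−10)(5−6) = (−4)·3·(−5)·(−1) = −60 ≡ 6, so v_1 = 6^{−1} = 2 (mod 11).
  i = 2 (α = 9): (9−5)(9−2)(9−10)(9−6) = 4·7·(−1)·3 = −84 ≡ 4, so v_2 = 4^{−1} = 3 (mod 11).
  i = 3 (α = 2): (2−5)(2−9)(2−10)(2−6) = (−3)·(−7)·(−8)·(−4) = 672 ≡ 1, so v_3 = 1^{−1} = 1 (mod 11).
  i = 4 (α = 10): (10−5)(10−9)(10−2)(10−6) = 5·1·8·4 = 160 ≡ 6, so v_4 = 6^{−1} = 2 (mod 11).
  i = 5 (α = 6): (6−5)(6−9)(6−2)(6−10) = 1·(−3)·4·(−4) = 48 ≡ 4, so v_5 = 4^{−1} = 3 (mod 11).
  v = [2, 3, 1, 2, 3].
Step 2: syndromes of r = [3, 10, 1, 9, 2] (all sums mod 11).
  S_0 = Σ v_i r_i = 2·3 + 3·10 + 1·1 + 2·9 + 3·2 = 61 ≡ 6.
  S_1 = Σ v_i α_i r_i = 2·5·3 + 3·9·10 + 1·2·1 + 2·10·9 + 3·6·2 = 518 ≡ 1.
  α_i^2 mod 11 = [3, 4, 4, 1, 3].
  S_2 = Σ v_i α_i^2 r_i = 2·3·3 + 3·4·10 + 1·4·1 + 2·1·9 + 3·3·2 = 178 ≡ 2.
  S = (6, 1, 2) ≠ 0, so r is not a codeword (an error is present).
Step 3: locate the error. For a single error e at position i, S_ℓ = v_i·e·α_i^ℓ, so α_err = S_1/S_0.
  S_0^{−1} = 6^{−1} = 2 (mod 11), so α_err = 1·2 = 2 ≡ 2 = α_3. Error position i = 3.
  Consistency check: S_2/S_1 = 2·1 = 2 ≡ 2 = α_err ✓ (single-error assumption holds).
Step 4: error magnitude e = S_0/v_3 = S_0·∏_{j≠3}(α_3 − α_j) = 6·1 = 6 ≡ 6 (mod 11).
Step 5: correct position 3: c_3 = r_3 − e = 1 − 6 ≡ 6 (mod 11). Hence c = [3, 10, 6, 9, 2].
  Check: interpolating c through the α_i gives m(x) = 8 + 10·x (degree < 2) with m(α_i) = c_i for every i, so c is indeed a codeword.


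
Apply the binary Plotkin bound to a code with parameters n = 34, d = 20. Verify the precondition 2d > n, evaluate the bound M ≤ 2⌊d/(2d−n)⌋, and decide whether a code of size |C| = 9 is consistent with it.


Plotkin bound M ≤ 6; given |C| = 9 > bound (violated).

Check applicability: 2d = 40, n = 34.
2d − n = 6 > 0, so Plotkin applies.
Compute d/(2d−n) = 20/6 ≈ 3.3333.
⌊d/(2d−n)⌋ = 3.
Plotkin bound: M ≤ 2·3 = 6.
Given |C| = 9, check: VIOLATED.
This |C| is above the Plotkin bound, so no binary code with n = 34, d = 20 and 9 codewords exists.


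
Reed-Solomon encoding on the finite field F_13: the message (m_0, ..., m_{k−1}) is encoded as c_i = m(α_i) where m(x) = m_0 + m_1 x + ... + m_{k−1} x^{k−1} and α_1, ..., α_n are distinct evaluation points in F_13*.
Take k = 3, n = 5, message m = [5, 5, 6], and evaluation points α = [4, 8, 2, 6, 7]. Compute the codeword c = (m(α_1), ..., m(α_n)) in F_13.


c = [4, 0, 0, 4, 9]

Message polynomial: m(x) = 5 + 5·x + 6·x^2 (mod 13).
For each evaluation point α_i, compute m(α_i) mod 13:
  α_1 = 4: Horner steps 6 → 3 → 4, so m(4) = 4.
  α_2 = 8: Horner steps 6 → 1 → 0, so m(8) = 0.
  α_3 = 2: Horner steps 6 → 4 → 0, so m(2) = 0.
  α_4 = 6: Horner steps 6 → 2 → 4, so m(6) = 4.
  α_5 = 7: Horner steps 6 → 8 → 9, so m(7) = 9.
Codeword c = [4, 0, 0, 4, 9] ∈ F_13^5.


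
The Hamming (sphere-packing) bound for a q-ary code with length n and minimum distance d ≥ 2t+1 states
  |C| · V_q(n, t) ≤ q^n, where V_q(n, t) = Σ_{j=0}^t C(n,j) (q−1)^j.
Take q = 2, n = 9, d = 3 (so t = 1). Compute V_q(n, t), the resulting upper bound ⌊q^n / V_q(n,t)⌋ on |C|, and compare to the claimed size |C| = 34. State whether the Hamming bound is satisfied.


V_q(n, t) = 10, q^n = 512, Hamming bound = 51, |C| = 34 ≤ bound (satisfied).

Step 1: Compute V_q(n, t) = Σ_{j=0}^1 C(n, j) (q−1)^j.
  j = 0: C(9,0)·(1)^0 = 1·1 = 1.
  j = 1: C(9,1)·(1)^1 = 9·1 = 9.
  V_q(n, t) = 1 + 9 = 10.
Step 2: q^n = 2^9 = 512.
Step 3: Hamming bound ⌊q^n / V_q(n,t)⌋ = ⌊512/10⌋ = 51.
Step 4: Compare |C| = 34 to 51: satisfied.
The claimed |C| lies below the Hamming bound.


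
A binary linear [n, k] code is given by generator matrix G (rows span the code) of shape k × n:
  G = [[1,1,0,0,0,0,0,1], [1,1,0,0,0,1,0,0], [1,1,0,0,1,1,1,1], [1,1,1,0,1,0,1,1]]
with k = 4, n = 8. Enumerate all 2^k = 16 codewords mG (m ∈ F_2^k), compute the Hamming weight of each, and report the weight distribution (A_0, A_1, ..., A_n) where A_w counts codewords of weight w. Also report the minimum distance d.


Weight distribution: A_0 = 1, A_2 = 3, A_3 = 6, A_4 = 1, A_5 = 2, A_6 = 3. Minimum distance d = 2.

Enumerate all 2^4 = 16 messages m ∈ F_2^4.
For each, compute codeword c = mG in F_2^8, then tally its weight.
  m = 0000 → c = 00000000, weight = 0.
  m = 1000 → c = 11000001, weight = 3.
  m = 0100 → c = 11000100, weight = 3.
  m = 1100 → c = 00000101, weight = 2.
  m = 0010 → c = 11001111, weight = 6.
  m = 1010 → c = 00001110, weight = 3.
  m = 0110 → c = 00001011, weight = 3.
  m = 1110 → c = 11001010, weight = 4.
  m = 0001 → c = 11101011, weight = 6.
  m = 1001 → c = 00101010, weight = 3.
  m = 0101 → c = 00101111, weight = 5.
  m = 1101 → c = 11101110, weight = 6.
  m = 0011 → c = 00100100, weight = 2.
  m = 1011 → c = 11100101, weight = 5.
  m = 0111 → c = 11100000, weight = 3.
  m = 1111 → c = 00100001, weight = 2.
Tally weights:
  weight 0: 1 codewords.
  weight 2: 3 codewords.
  weight 3: 6 codewords.
  weight 4: 1 codewords.
  weight 5: 2 codewords.
  weight 6: 3 codewords.
Minimum distance d = smallest w > 0 with A_w > 0 = 2.
Sanity: Σ A_w = 16 = 2^4 = 16 ✓.


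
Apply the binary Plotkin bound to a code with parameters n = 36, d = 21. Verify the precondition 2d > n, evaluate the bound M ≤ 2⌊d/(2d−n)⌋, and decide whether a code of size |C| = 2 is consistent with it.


Plotkin bound M ≤ 6; given |C| = 2 ≤ bound (satisfied).

Check applicability: 2d = 42, n = 36.
2d − n = 6 > 0, so Plotkin applies.
Compute d/(2d−n) = 21/6 ≈ 3.5000.
⌊d/(2d−n)⌋ = 3.
Plotkin bound: M ≤ 2·3 = 6.
Given |C| = 2, check: satisfied.
This |C| is below the Plotkin bound.


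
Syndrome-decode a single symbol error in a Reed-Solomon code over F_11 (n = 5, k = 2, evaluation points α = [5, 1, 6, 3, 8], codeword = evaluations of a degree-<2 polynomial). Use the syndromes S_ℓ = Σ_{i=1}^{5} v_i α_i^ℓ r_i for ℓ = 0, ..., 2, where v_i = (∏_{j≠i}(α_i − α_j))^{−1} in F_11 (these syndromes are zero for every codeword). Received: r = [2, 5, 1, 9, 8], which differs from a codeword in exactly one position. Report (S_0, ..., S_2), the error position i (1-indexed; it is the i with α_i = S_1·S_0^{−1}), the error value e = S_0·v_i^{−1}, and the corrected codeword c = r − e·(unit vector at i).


S = (10, 5, 8), error at position 3, error magnitude e = 8, c = [2, 5, 4, 9, 8].

Step 1: column multipliers v_i = (∏_{j≠i}(α_i − α_j))^{−1} mod 11.
  i = 1 (α = 5): (5−1)(5−6)(5−3)(5−8) = 4·(−1)·2·(−3) = 24 ≡ 2, so v_1 = 2^{−1} = 6 (mod 11).
  i = 2 (α = 1): (1−5)(1−6)(1−3)(1−8) = (−4)·(−5)·(−2)·(−7) = 280 ≡ 5, so v_2 = 5^{−1} = 9 (mod 11).
  i = 3 (α = 6): (6−5)(6−1)(6−3)(6−8) = 1·5·3·(−2) = −30 ≡ 3, so v_3 = 3^{−1} = 4 (mod 11).
  i = 4 (α = 3): (3−5)(3−1)(3−6)(3−8) = (−2)·2·(−3)·(−5) = −60 ≡ 6, so v_4 = 6^{−1} = 2 (mod 11).
  i = 5 (α = 8): (8−5)(8−1)(8−6)(8−3) = 3·7·2·5 = 210 ≡ 1, so v_5 = 1^{−1} = 1 (mod 11).
  v = [6, 9, 4, 2, 1].
Step 2: syndromes of r = [2, 5, 1, 9, 8] (all sums mod 11).
  S_0 = Σ v_i r_i = 6·2 + 9·5 + 4·1 + 2·9 + 1·8 = 87 ≡ 10.
  S_1 = Σ v_i α_i r_i = 6·5·2 + 9·1·5 + 4·6·1 + 2·3·9 + 1·8·8 = 247 ≡ 5.
  α_i^2 mod 11 = [3, 1, 3, 9, 9].
  S_2 = Σ v_i α_i^2 r_i = 6·3·2 + 9·1·5 + 4·3·1 + 2·9·9 + 1·9·8 = 327 ≡ 8.
  S = (10, 5, 8) ≠ 0, so r is not a codeword (an error is present).
Step 3: locate the error. For a single error e at position i, S_ℓ = v_i·e·α_i^ℓ, so α_err = S_1/S_0.
  S_0^{−1} = 10^{−1} = 10 (mod 11), so α_err = 5·10 = 50 ≡ 6 = α_3. Error position i = 3.
  Consistency check: S_2/S_1 = 8·9 = 72 ≡ 6 = α_err ✓ (single-error assumption holds).
Step 4: error magnitude e = S_0/v_3 = S_0·∏_{j≠3}(α_3 − α_j) = 10·3 = 30 ≡ 8 (mod 11).
Step 5: correct position 3: c_3 = r_3 − e = 1 − 8 ≡ 4 (mod 11). Hence c = [2, 5, 4, 9, 8].
  Check: interpolating c through the α_i gives m(x) = 3 + 2·x (degree < 2) with m(α_i) = c_i for every i, so c is indeed a codeword.


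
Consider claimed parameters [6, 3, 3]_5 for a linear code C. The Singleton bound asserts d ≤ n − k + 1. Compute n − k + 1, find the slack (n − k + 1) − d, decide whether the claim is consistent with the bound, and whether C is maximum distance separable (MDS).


Singleton RHS = n − k + 1 = 4, slack = 1, bound satisfied, not MDS.

Singleton bound: d ≤ n − k + 1.
Here n = 6, k = 3, so n − k + 1 = 4.
Given d = 3, check d ≤ 4: YES.
Slack = (n − k + 1) − d = 1.
The code is NOT MDS (slack = 1 > 0).
Description: the claimed parameters are [6, 3, 3]_5; such a code would be non-MDS.


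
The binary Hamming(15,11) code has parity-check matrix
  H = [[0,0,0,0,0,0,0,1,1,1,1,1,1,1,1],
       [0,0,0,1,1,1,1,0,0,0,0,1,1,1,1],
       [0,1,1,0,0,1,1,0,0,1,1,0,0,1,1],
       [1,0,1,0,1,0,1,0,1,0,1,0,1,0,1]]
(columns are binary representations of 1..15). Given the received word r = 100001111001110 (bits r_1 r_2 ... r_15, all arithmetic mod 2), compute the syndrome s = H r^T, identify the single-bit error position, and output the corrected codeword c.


s = (1, 1, 1, 0)^T, error position = 14, corrected codeword c = 100001111001100

Compute s = H r^T mod 2 one row at a time:
  s_1 = 1 + 1 + 0 + 0 + 1 + 1 + 1 + 0 = 5 ≡ 1 (mod 2).
  s_2 = 0 + 0 + 1 + 1 + 1 + 1 + 1 + 0 = 5 ≡ 1 (mod 2).
  s_3 = 0 + 0 + 1 + 1 + 0 + 0 + 1 + 0 = 3 ≡ 1 (mod 2).
  s_4 = 1 + 0 + 0 + 1 + 1 + 0 + 1 + 0 = 4 ≡ 0 (mod 2).
s = (1, 1, 1, 0)^T — this equals column 14 of H (binary 1110), so error is at position 14.
Correct: flip bit 14 of r = 100001111001110 to get c = 100001111001100.


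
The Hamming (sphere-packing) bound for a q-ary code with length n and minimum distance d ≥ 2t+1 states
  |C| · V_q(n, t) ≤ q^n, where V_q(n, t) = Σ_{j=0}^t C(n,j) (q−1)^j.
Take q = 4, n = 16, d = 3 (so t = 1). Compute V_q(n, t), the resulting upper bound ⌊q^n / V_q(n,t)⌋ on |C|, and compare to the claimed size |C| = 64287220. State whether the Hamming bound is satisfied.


V_q(n, t) = 49, q^n = 4294967296, Hamming bound = 87652393, |C| = 64287220 ≤ bound (satisfied).

Step 1: Compute V_q(n, t) = Σ_{j=0}^1 C(n, j) (q−1)^j.
  j = 0: C(16,0)·(3)^0 = 1·1 = 1.
  j = 1: C(16,1)·(3)^1 = 16·3 = 48.
  V_q(n, t) = 1 + 48 = 49.
Step 2: q^n = 4^16 = 4294967296.
Step 3: Hamming bound ⌊q^n / V_q(n,t)⌋ = ⌊4294967296/49⌋ = 87652393.
Step 4: Compare |C| = 64287220 to 87652393: satisfied.
The claimed |C| lies below the Hamming bound.


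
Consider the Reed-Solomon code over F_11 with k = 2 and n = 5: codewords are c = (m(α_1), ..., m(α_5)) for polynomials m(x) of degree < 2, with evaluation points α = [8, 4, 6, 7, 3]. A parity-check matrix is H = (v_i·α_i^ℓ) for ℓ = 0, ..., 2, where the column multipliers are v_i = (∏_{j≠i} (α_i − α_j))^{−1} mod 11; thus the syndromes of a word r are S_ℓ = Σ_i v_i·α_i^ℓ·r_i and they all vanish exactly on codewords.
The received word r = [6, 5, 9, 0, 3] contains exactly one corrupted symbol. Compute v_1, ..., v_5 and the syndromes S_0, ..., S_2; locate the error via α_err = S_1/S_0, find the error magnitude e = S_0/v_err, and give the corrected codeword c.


S = (10, 3, 2), error at position 1, error magnitude e = 4, c = [2, 5, 9, 0, 3].

Step 1: column multipliers v_i = (∏_{j≠i}(α_i − α_j))^{−1} mod 11.
  i = 1 (α = 8): (8−4)(8−6)(8−7)(8−3) = 4·2·1·5 = 40 ≡ 7, so v_1 = 7^{−1} = 8 (mod 11).
  i = 2 (α = 4): (4−8)(4−6)(4−7)(4−3) = (−4)·(−2)·(−3)·1 = −24 ≡ 9, so v_2 = 9^{−1} = 5 (mod 11).
  i = 3 (α = 6): (6−8)(6−4)(6−7)(6−3) = (−2)·2·(−1)·3 = 12 ≡ 1, so v_3 = 1^{−1} = 1 (mod 11).
  i = 4 (α = 7): (7−8)(7−4)(7−6)(7−3) = (−1)·3·1·4 = −12 ≡ 10, so v_4 = 10^{−1} = 10 (mod 11).
  i = 5 (α = 3): (3−8)(3−4)(3−6)(3−7) = (−5)·(−1)·(−3)·(−4) = 60 ≡ 5, so v_5 = 5^{−1} = 9 (mod 11).
  v = [8, 5, 1, 10, 9].
Step 2: syndromes of r = [6, 5, 9, 0, 3] (all sums mod 11).
  S_0 = Σ v_i r_i = 8·6 + 5·5 + 1·9 + 10·0 + 9·3 = 109 ≡ 10.
  S_1 = Σ v_i α_i r_i = 8·8·6 + 5·4·5 + 1·6·9 + 10·7·0 + 9·3·3 = 619 ≡ 3.
  α_i^2 mod 11 = [9, 5, 3, 5, 9].
  S_2 = Σ v_i α_i^2 r_i = 8·9·6 + 5·5·5 + 1·3·9 + 10·5·0 + 9·9·3 = 827 ≡ 2.
  S = (10, 3, 2) ≠ 0, so r is not a codeword (an error is present).
Step 3: locate the error. For a single error e at position i, S_ℓ = v_i·e·α_i^ℓ, so α_err = S_1/S_0.
  S_0^{−1} = 10^{−1} = 10 (mod 11), so α_err = 3·10 = 30 ≡ 8 = α_1. Error position i = 1.
  Consistency check: S_2/S_1 = 2·4 = 8 ≡ 8 = α_err ✓ (single-error assumption holds).
Step 4: error magnitude e = S_0/v_1 = S_0·∏_{j≠1}(α_1 − α_j) = 10·7 = 70 ≡ 4 (mod 11).
Step 5: correct position 1: c_1 = r_1 − e = 6 − 4 ≡ 2 (mod 11). Hence c = [2, 5, 9, 0, 3].
  Check: interpolating c through the α_i gives m(x) = 8 + 2·x (degree < 2) with m(α_i) = c_i for every i, so c is indeed a codeword.
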